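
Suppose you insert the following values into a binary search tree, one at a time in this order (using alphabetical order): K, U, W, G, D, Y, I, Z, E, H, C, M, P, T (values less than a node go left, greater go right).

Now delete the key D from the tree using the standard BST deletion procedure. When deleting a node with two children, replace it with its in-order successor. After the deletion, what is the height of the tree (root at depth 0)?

K: root
U: right child of K (depth 1)
W: right child of U (depth 2)
G: left child of K (depth 1)
D: left child of G (depth 2)
Y: right child of W (depth 3)
I: right child of G (depth 2)
Z: right child of Y (depth 4)
E: right child of D (depth 3)
H: left child of I (depth 3)
C: left child of D (depth 3)
M: left child of U (depth 2)
P: right child of M (depth 3)
T: right child of P (depth 4)

Delete D (two children — replace with in-order successor).
After deletion, deepest node is Z at depth 4.

4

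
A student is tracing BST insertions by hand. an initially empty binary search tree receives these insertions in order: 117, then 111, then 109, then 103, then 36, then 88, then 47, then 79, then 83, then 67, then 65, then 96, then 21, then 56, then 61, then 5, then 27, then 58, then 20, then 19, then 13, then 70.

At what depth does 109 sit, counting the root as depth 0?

Insert 117: tree is empty, so 117 becomes the root.
Insert 111: 111 < 117 → go left. Place as left child of 117.
Insert 109: 109 < 117 → go left; 109 < 111 → go left. Place as left child of 111.
Insert 103: 103 < 117 → go left; 103 < 111 → go left; 103 < 109 → go left. Place as left child of 109.
Insert 36: 36 < 117 → go left; 36 < 111 → go left; 36 < 109 → go left; 36 < 103 → go left. Place as left child of 103.
Insert 88: 88 < 117 → go left; 88 < 111 → go left; 88 < 109 → go left; 88 < 103 → go left; 88 > 36 → go right. Place as right child of 36.
Insert 47: 47 < 117 → go left; 47 < 111 → go left; 47 < 109 → go left; 47 < 103 → go left; 47 > 36 → go right; 47 < 88 → go left. Place as left child of 88.
Insert 79: 79 < 117 → go left; 79 < 111 → go left; 79 < 109 → go left; 79 < 103 → go left; 79 > 36 → go right; 79 < 88 → go left; 79 > 47 → go right. Place as right child of 47.
Insert 83: 83 < 117 → go left; 83 < 111 → go left; 83 < 109 → go left; 83 < 103 → go left; 83 > 36 → go right; 83 < 88 → go left; 83 > 47 → go right; 83 > 79 → go right. Place as right child of 79.
Insert 67: 67 < 117 → go left; 67 < 111 → go left; 67 < 109 → go left; 67 < 103 → go left; 67 > 36 → go right; 67 < 88 → go left; 67 > 47 → go right; 67 < 79 → go left. Place as left child of 79.
Insert 65: 65 < 117 → go left; 65 < 111 → go left; 65 < 109 → go left; 65 < 103 → go left; 65 > 36 → go right; 65 < 88 → go left; 65 > 47 → go right; 65 < 79 → go left; 65 < 67 → go left. Place as left child of 67.
Insert 96: 96 < 117 → go left; 96 < 111 → go left; 96 < 109 → go left; 96 < 103 → go left; 96 > 36 → go right; 96 > 88 → go right. Place as right child of 88.
Insert 21: 21 < 117 → go left; 21 < 111 → go left; 21 < 109 → go left; 21 < 103 → go left; 21 < 36 → go left. Place as left child of 36.
Insert 56: 56 < 117 → go left; 56 < 111 → go left; 56 < 109 → go left; 56 < 103 → go left; 56 > 36 → go right; 56 < 88 → go left; 56 > 47 → go right; 56 < 79 → go left; 56 < 67 → go left; 56 < 65 → go left. Place as left child of 65.
Insert 61: 61 < 117 → go left; 61 < 111 → go left; 61 < 109 → go left; 61 < 103 → go left; 61 > 36 → go right; 61 < 88 → go left; 61 > 47 → go right; 61 < 79 → go left; 61 < 67 → go left; 61 < 65 → go left; 61 > 56 → go right. Place as right child of 56.
Insert 5: 5 < 117 → go left; 5 < 111 → go left; 5 < 109 → go left; 5 < 103 → go left; 5 < 36 → go left; 5 < 21 → go left. Place as left child of 21.
Insert 27: 27 < 117 → go left; 27 < 111 → go left; 27 < 109 → go left; 27 < 103 → go left; 27 < 36 → go left; 27 > 21 → go right. Place as right child of 21.
Insert 58: 58 < 117 → go left; 58 < 111 → go left; 58 < 109 → go left; 58 < 103 → go left; 58 > 36 → go right; 58 < 88 → go left; 58 > 47 → go right; 58 < 79 → go left; 58 < 67 → go left; 58 < 65 → go left; 58 > 56 → go right; 58 < 61 → go left. Place as left child of 61.
Insert 20: 20 < 117 → go left; 20 < 111 → go left; 20 < 109 → go left; 20 < 103 → go left; 20 < 36 → go left; 20 < 21 → go left; 20 > 5 → go right. Place as right child of 5.
Insert 19: 19 < 117 → go left; 19 < 111 → go left; 19 < 109 → go left; 19 < 103 → go left; 19 < 36 → go left; 19 < 21 → go left; 19 > 5 → go right; 19 < 20 → go left. Place as left child of 20.
Insert 13: 13 < 117 → go left; 13 < 111 → go left; 13 < 109 → go left; 13 < 103 → go left; 13 < 36 → go left; 13 < 21 → go left; 13 > 5 → go right; 13 < 20 → go left; 13 < 19 → go left. Place as left child of 19.
Insert 70: 70 < 117 → go left; 70 < 111 → go left; 70 < 109 → go left; 70 < 103 → go left; 70 > 36 → go right; 70 < 88 → go left; 70 > 47 → go right; 70 < 79 → go left; 70 > 67 → go right. Place as right child of 67.

Path to 109: 117 → 111 → 109, which is 2 edges.

2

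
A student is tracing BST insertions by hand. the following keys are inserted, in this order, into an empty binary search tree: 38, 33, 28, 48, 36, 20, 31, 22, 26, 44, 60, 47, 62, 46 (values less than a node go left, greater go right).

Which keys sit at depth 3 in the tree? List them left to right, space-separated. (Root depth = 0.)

Resulting structure (node: left, right):
  38: L=33, R=48
  33: L=28, R=36
  28: L=20, R=31
  48: L=44, R=60
  36: L=–, R=–
  20: L=–, R=22
  31: L=–, R=–
  22: L=–, R=26
  26: L=–, R=–
  44: L=–, R=47
  60: L=–, R=62
  47: L=46, R=–
  62: L=–, R=–
  46: L=–, R=–

20 31 47 62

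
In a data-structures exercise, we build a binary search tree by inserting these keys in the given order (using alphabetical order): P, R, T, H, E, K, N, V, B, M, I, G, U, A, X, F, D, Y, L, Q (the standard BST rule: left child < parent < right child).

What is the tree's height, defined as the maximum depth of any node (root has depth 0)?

5

P: root
R: right child of P (depth 1)
T: right child of R (depth 2)
H: left child of P (depth 1)
E: left child of H (depth 2)
K: right child of H (depth 2)
N: right child of K (depth 3)
V: right child of T (depth 3)
B: left child of E (depth 3)
M: left child of N (depth 4)
I: left child of K (depth 3)
G: right child of E (depth 3)
U: left child of V (depth 4)
A: left child of B (depth 4)
X: right child of V (depth 4)
F: left child of G (depth 4)
D: right child of B (depth 4)
Y: right child of X (depth 5)
L: left child of M (depth 5)
Q: left child of R (depth 2)

The deepest node is Y at depth 5.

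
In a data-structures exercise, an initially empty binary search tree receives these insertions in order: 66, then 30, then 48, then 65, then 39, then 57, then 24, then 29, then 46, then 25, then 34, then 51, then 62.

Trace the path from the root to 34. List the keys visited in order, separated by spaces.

66 30 48 39 34

66: root
30: left child of 66 (depth 1)
48: right child of 30 (depth 2)
65: right child of 48 (depth 3)
39: left child of 48 (depth 3)
57: left child of 65 (depth 4)
24: left child of 30 (depth 2)
29: right child of 24 (depth 3)
46: right child of 39 (depth 4)
25: left child of 29 (depth 4)
34: left child of 39 (depth 4)
51: left child of 57 (depth 5)
62: right child of 57 (depth 5)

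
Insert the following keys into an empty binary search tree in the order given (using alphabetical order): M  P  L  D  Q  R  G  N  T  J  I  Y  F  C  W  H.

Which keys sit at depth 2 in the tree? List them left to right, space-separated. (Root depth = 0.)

M: root
P: right child of M (depth 1)
L: left child of M (depth 1)
D: left child of L (depth 2)
Q: right child of P (depth 2)
R: right child of Q (depth 3)
G: right child of D (depth 3)
N: left child of P (depth 2)
T: right child of R (depth 4)
J: right child of G (depth 4)
I: left child of J (depth 5)
Y: right child of T (depth 5)
F: left child of G (depth 4)
C: left child of D (depth 3)
W: left child of Y (depth 6)
H: left child of I (depth 6)

D N Q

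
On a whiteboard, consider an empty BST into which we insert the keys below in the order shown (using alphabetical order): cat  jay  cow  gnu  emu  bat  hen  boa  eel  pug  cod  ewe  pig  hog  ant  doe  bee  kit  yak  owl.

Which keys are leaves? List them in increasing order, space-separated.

Resulting structure (node: left, right):
  cat: L=bat, R=jay
  jay: L=cow, R=pug
  cow: L=cod, R=gnu
  gnu: L=emu, R=hen
  emu: L=eel, R=ewe
  bat: L=ant, R=boa
  hen: L=–, R=hog
  boa: L=bee, R=–
  eel: L=doe, R=–
  pug: L=pig, R=yak
  cod: L=–, R=–
  ewe: L=–, R=–
  pig: L=kit, R=–
  hog: L=–, R=–
  ant: L=–, R=–
  doe: L=–, R=–
  bee: L=–, R=–
  kit: L=–, R=owl
  yak: L=–, R=–
  owl: L=–, R=–

ant bee cod doe ewe hog owl yak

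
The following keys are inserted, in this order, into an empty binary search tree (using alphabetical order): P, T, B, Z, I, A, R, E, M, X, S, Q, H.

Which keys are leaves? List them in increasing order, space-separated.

Insert P: tree is empty, so P becomes the root.
Insert T: T > P → go right. Place as right child of P.
Insert B: B < P → go left. Place as left child of P.
Insert Z: Z > P → go right; Z > T → go right. Place as right child of T.
Insert I: I < P → go left; I > B → go right. Place as right child of B.
Insert A: A < P → go left; A < B → go left. Place as left child of B.
Insert R: R > P → go right; R < T → go left. Place as left child of T.
Insert E: E < P → go left; E > B → go right; E < I → go left. Place as left child of I.
Insert M: M < P → go left; M > B → go right; M > I → go right. Place as right child of I.
Insert X: X > P → go right; X > T → go right; X < Z → go left. Place as left child of Z.
Insert S: S > P → go right; S < T → go left; S > R → go right. Place as right child of R.
Insert Q: Q > P → go right; Q < T → go left; Q < R → go left. Place as left child of R.
Insert H: H < P → go left; H > B → go right; H < I → go left; H > E → go right. Place as right child of E.

A H M Q S X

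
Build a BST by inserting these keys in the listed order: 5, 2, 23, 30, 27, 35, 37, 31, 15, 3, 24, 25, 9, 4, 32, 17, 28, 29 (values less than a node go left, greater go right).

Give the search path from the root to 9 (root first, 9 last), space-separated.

5: root
2: left child of 5 (depth 1)
23: right child of 5 (depth 1)
30: right child of 23 (depth 2)
27: left child of 30 (depth 3)
35: right child of 30 (depth 3)
37: right child of 35 (depth 4)
31: left child of 35 (depth 4)
15: left child of 23 (depth 2)
3: right child of 2 (depth 2)
24: left child of 27 (depth 4)
25: right child of 24 (depth 5)
9: left child of 15 (depth 3)
4: right child of 3 (depth 3)
32: right child of 31 (depth 5)
17: right child of 15 (depth 3)
28: right child of 27 (depth 4)
29: right child of 28 (depth 5)

5 23 15 9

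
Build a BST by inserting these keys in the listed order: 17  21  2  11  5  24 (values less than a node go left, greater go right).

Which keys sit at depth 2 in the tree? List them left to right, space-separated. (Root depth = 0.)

11 24

Insert 17: tree is empty, so 17 becomes the root.
Insert 21: 21 > 17 → go right. Place as right child of 17.
Insert 2: 2 < 17 → go left. Place as left child of 17.
Insert 11: 11 < 17 → go left; 11 > 2 → go right. Place as right child of 2.
Insert 5: 5 < 17 → go left; 5 > 2 → go right; 5 < 11 → go left. Place as left child of 11.
Insert 24: 24 > 17 → go right; 24 > 21 → go right. Place as right child of 21.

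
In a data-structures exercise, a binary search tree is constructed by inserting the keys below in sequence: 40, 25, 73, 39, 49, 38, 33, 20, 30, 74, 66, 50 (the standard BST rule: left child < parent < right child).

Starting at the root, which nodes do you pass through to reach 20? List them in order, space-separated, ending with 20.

40 25 20

Insert 40: tree is empty, so 40 becomes the root.
Insert 25: 25 < 40 → go left. Place as left child of 40.
Insert 73: 73 > 40 → go right. Place as right child of 40.
Insert 39: 39 < 40 → go left; 39 > 25 → go right. Place as right child of 25.
Insert 49: 49 > 40 → go right; 49 < 73 → go left. Place as left child of 73.
Insert 38: 38 < 40 → go left; 38 > 25 → go right; 38 < 39 → go left. Place as left child of 39.
Insert 33: 33 < 40 → go left; 33 > 25 → go right; 33 < 39 → go left; 33 < 38 → go left. Place as left child of 38.
Insert 20: 20 < 40 → go left; 20 < 25 → go left. Place as left child of 25.
Insert 30: 30 < 40 → go left; 30 > 25 → go right; 30 < 39 → go left; 30 < 38 → go left; 30 < 33 → go left. Place as left child of 33.
Insert 74: 74 > 40 → go right; 74 > 73 → go right. Place as right child of 73.
Insert 66: 66 > 40 → go right; 66 < 73 → go left; 66 > 49 → go right. Place as right child of 49.
Insert 50: 50 > 40 → go right; 50 < 73 → go left; 50 > 49 → go right; 50 < 66 → go left. Place as left child of 66.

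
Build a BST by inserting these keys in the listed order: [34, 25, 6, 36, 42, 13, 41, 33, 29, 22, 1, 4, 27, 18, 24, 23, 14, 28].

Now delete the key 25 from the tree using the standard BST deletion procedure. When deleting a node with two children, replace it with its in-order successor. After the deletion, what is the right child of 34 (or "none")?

36

34: root
25: left child of 34 (depth 1)
6: left child of 25 (depth 2)
36: right child of 34 (depth 1)
42: right child of 36 (depth 2)
13: right child of 6 (depth 3)
41: left child of 42 (depth 3)
33: right child of 25 (depth 2)
29: left child of 33 (depth 3)
22: right child of 13 (depth 4)
1: left child of 6 (depth 3)
4: right child of 1 (depth 4)
27: left child of 29 (depth 4)
18: left child of 22 (depth 5)
24: right child of 22 (depth 5)
23: left child of 24 (depth 6)
14: left child of 18 (depth 6)
28: right child of 27 (depth 5)

Delete 25 (two children — replace with in-order successor).
After deletion, 34's right child: 36.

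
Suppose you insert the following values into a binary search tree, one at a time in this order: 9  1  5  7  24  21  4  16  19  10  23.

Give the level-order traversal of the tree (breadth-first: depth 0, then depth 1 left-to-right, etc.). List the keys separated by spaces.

Insert 9: tree is empty, so 9 becomes the root.
Insert 1: 1 < 9 → go left. Place as left child of 9.
Insert 5: 5 < 9 → go left; 5 > 1 → go right. Place as right child of 1.
Insert 7: 7 < 9 → go left; 7 > 1 → go right; 7 > 5 → go right. Place as right child of 5.
Insert 24: 24 > 9 → go right. Place as right child of 9.
Insert 21: 21 > 9 → go right; 21 < 24 → go left. Place as left child of 24.
Insert 4: 4 < 9 → go left; 4 > 1 → go right; 4 < 5 → go left. Place as left child of 5.
Insert 16: 16 > 9 → go right; 16 < 24 → go left; 16 < 21 → go left. Place as left child of 21.
Insert 19: 19 > 9 → go right; 19 < 24 → go left; 19 < 21 → go left; 19 > 16 → go right. Place as right child of 16.
Insert 10: 10 > 9 → go right; 10 < 24 → go left; 10 < 21 → go left; 10 < 16 → go left. Place as left child of 16.
Insert 23: 23 > 9 → go right; 23 < 24 → go left; 23 > 21 → go right. Place as right child of 21.

9 1 24 5 21 4 7 16 23 10 19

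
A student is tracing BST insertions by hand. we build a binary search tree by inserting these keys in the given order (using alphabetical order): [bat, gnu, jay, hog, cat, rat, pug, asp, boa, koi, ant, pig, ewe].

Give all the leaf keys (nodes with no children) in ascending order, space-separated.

ant boa ewe hog pig

Resulting structure (node: left, right):
  bat: L=asp, R=gnu
  gnu: L=cat, R=jay
  jay: L=hog, R=rat
  hog: L=–, R=–
  cat: L=boa, R=ewe
  rat: L=pug, R=–
  pug: L=koi, R=–
  asp: L=ant, R=–
  boa: L=–, R=–
  koi: L=–, R=pig
  ant: L=–, R=–
  pig: L=–, R=–
  ewe: L=–, R=–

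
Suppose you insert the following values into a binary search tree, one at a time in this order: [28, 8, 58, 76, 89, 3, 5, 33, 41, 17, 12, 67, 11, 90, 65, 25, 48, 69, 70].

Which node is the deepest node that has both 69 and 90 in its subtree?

76

Insert 28: tree is empty, so 28 becomes the root.
Insert 8: 8 < 28 → go left. Place as left child of 28.
Insert 58: 58 > 28 → go right. Place as right child of 28.
Insert 76: 76 > 28 → go right; 76 > 58 → go right. Place as right child of 58.
Insert 89: 89 > 28 → go right; 89 > 58 → go right; 89 > 76 → go right. Place as right child of 76.
Insert 3: 3 < 28 → go left; 3 < 8 → go left. Place as left child of 8.
Insert 5: 5 < 28 → go left; 5 < 8 → go left; 5 > 3 → go right. Place as right child of 3.
Insert 33: 33 > 28 → go right; 33 < 58 → go left. Place as left child of 58.
Insert 41: 41 > 28 → go right; 41 < 58 → go left; 41 > 33 → go right. Place as right child of 33.
Insert 17: 17 < 28 → go left; 17 > 8 → go right. Place as right child of 8.
Insert 12: 12 < 28 → go left; 12 > 8 → go right; 12 < 17 → go left. Place as left child of 17.
Insert 67: 67 > 28 → go right; 67 > 58 → go right; 67 < 76 → go left. Place as left child of 76.
Insert 11: 11 < 28 → go left; 11 > 8 → go right; 11 < 17 → go left; 11 < 12 → go left. Place as left child of 12.
Insert 90: 90 > 28 → go right; 90 > 58 → go right; 90 > 76 → go right; 90 > 89 → go right. Place as right child of 89.
Insert 65: 65 > 28 → go right; 65 > 58 → go right; 65 < 76 → go left; 65 < 67 → go left. Place as left child of 67.
Insert 25: 25 < 28 → go left; 25 > 8 → go right; 25 > 17 → go right. Place as right child of 17.
Insert 48: 48 > 28 → go right; 48 < 58 → go left; 48 > 33 → go right; 48 > 41 → go right. Place as right child of 41.
Insert 69: 69 > 28 → go right; 69 > 58 → go right; 69 < 76 → go left; 69 > 67 → go right. Place as right child of 67.
Insert 70: 70 > 28 → go right; 70 > 58 → go right; 70 < 76 → go left; 70 > 67 → go right; 70 > 69 → go right. Place as right child of 69.

Path to 69: 28 → 58 → 76 → 67 → 69
Path to 90: 28 → 58 → 76 → 89 → 90
The paths share a prefix ending at 76, then split left and right.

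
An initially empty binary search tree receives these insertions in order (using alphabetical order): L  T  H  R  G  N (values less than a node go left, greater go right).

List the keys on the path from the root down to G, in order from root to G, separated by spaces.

Insert L: tree is empty, so L becomes the root.
Insert T: T > L → go right. Place as right child of L.
Insert H: H < L → go left. Place as left child of L.
Insert R: R > L → go right; R < T → go left. Place as left child of T.
Insert G: G < L → go left; G < H → go left. Place as left child of H.
Insert N: N > L → go right; N < T → go left; N < R → go left. Place as left child of R.

L H G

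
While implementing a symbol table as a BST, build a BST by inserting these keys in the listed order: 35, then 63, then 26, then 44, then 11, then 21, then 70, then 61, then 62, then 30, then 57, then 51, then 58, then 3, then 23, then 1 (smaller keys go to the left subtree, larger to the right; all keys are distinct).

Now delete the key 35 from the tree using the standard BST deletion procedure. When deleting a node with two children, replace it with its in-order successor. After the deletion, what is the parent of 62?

Insert 35: tree is empty, so 35 becomes the root.
Insert 63: 63 > 35 → go right. Place as right child of 35.
Insert 26: 26 < 35 → go left. Place as left child of 35.
Insert 44: 44 > 35 → go right; 44 < 63 → go left. Place as left child of 63.
Insert 11: 11 < 35 → go left; 11 < 26 → go left. Place as left child of 26.
Insert 21: 21 < 35 → go left; 21 < 26 → go left; 21 > 11 → go right. Place as right child of 11.
Insert 70: 70 > 35 → go right; 70 > 63 → go right. Place as right child of 63.
Insert 61: 61 > 35 → go right; 61 < 63 → go left; 61 > 44 → go right. Place as right child of 44.
Insert 62: 62 > 35 → go right; 62 < 63 → go left; 62 > 44 → go right; 62 > 61 → go right. Place as right child of 61.
Insert 30: 30 < 35 → go left; 30 > 26 → go right. Place as right child of 26.
Insert 57: 57 > 35 → go right; 57 < 63 → go left; 57 > 44 → go right; 57 < 61 → go left. Place as left child of 61.
Insert 51: 51 > 35 → go right; 51 < 63 → go left; 51 > 44 → go right; 51 < 61 → go left; 51 < 57 → go left. Place as left child of 57.
Insert 58: 58 > 35 → go right; 58 < 63 → go left; 58 > 44 → go right; 58 < 61 → go left; 58 > 57 → go right. Place as right child of 57.
Insert 3: 3 < 35 → go left; 3 < 26 → go left; 3 < 11 → go left. Place as left child of 11.
Insert 23: 23 < 35 → go left; 23 < 26 → go left; 23 > 11 → go right; 23 > 21 → go right. Place as right child of 21.
Insert 1: 1 < 35 → go left; 1 < 26 → go left; 1 < 11 → go left; 1 < 3 → go left. Place as left child of 3.

Delete 35 (two children — replace with in-order successor).
After deletion, 62's parent is 61.

61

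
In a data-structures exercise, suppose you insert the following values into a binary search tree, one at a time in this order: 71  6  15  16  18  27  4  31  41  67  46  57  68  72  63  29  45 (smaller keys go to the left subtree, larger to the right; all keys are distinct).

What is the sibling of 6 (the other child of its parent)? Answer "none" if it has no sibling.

72

Insert 71: tree is empty, so 71 becomes the root.
Insert 6: 6 < 71 → go left. Place as left child of 71.
Insert 15: 15 < 71 → go left; 15 > 6 → go right. Place as right child of 6.
Insert 16: 16 < 71 → go left; 16 > 6 → go right; 16 > 15 → go right. Place as right child of 15.
Insert 18: 18 < 71 → go left; 18 > 6 → go right; 18 > 15 → go right; 18 > 16 → go right. Place as right child of 16.
Insert 27: 27 < 71 → go left; 27 > 6 → go right; 27 > 15 → go right; 27 > 16 → go right; 27 > 18 → go right. Place as right child of 18.
Insert 4: 4 < 71 → go left; 4 < 6 → go left. Place as left child of 6.
Insert 31: 31 < 71 → go left; 31 > 6 → go right; 31 > 15 → go right; 31 > 16 → go right; 31 > 18 → go right; 31 > 27 → go right. Place as right child of 27.
Insert 41: 41 < 71 → go left; 41 > 6 → go right; 41 > 15 → go right; 41 > 16 → go right; 41 > 18 → go right; 41 > 27 → go right; 41 > 31 → go right. Place as right child of 31.
Insert 67: 67 < 71 → go left; 67 > 6 → go right; 67 > 15 → go right; 67 > 16 → go right; 67 > 18 → go right; 67 > 27 → go right; 67 > 31 → go right; 67 > 41 → go right. Place as right child of 41.
Insert 46: 46 < 71 → go left; 46 > 6 → go right; 46 > 15 → go right; 46 > 16 → go right; 46 > 18 → go right; 46 > 27 → go right; 46 > 31 → go right; 46 > 41 → go right; 46 < 67 → go left. Place as left child of 67.
Insert 57: 57 < 71 → go left; 57 > 6 → go right; 57 > 15 → go right; 57 > 16 → go right; 57 > 18 → go right; 57 > 27 → go right; 57 > 31 → go right; 57 > 41 → go right; 57 < 67 → go left; 57 > 46 → go right. Place as right child of 46.
Insert 68: 68 < 71 → go left; 68 > 6 → go right; 68 > 15 → go right; 68 > 16 → go right; 68 > 18 → go right; 68 > 27 → go right; 68 > 31 → go right; 68 > 41 → go right; 68 > 67 → go right. Place as right child of 67.
Insert 72: 72 > 71 → go right. Place as right child of 71.
Insert 63: 63 < 71 → go left; 63 > 6 → go right; 63 > 15 → go right; 63 > 16 → go right; 63 > 18 → go right; 63 > 27 → go right; 63 > 31 → go right; 63 > 41 → go right; 63 < 67 → go left; 63 > 46 → go right; 63 > 57 → go right. Place as right child of 57.
Insert 29: 29 < 71 → go left; 29 > 6 → go right; 29 > 15 → go right; 29 > 16 → go right; 29 > 18 → go right; 29 > 27 → go right; 29 < 31 → go left. Place as left child of 31.
Insert 45: 45 < 71 → go left; 45 > 6 → go right; 45 > 15 → go right; 45 > 16 → go right; 45 > 18 → go right; 45 > 27 → go right; 45 > 31 → go right; 45 > 41 → go right; 45 < 67 → go left; 45 < 46 → go left. Place as left child of 46.

6's parent is 71; the other child of 71 is 72.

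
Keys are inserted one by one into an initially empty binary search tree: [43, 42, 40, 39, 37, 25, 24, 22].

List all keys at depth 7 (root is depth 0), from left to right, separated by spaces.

22

43: root
42: left child of 43 (depth 1)
40: left child of 42 (depth 2)
39: left child of 40 (depth 3)
37: left child of 39 (depth 4)
25: left child of 37 (depth 5)
24: left child of 25 (depth 6)
22: left child of 24 (depth 7)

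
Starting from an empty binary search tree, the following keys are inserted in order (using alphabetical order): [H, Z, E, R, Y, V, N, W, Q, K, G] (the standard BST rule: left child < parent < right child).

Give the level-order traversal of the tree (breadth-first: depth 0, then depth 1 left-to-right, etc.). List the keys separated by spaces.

H E Z G R N Y K Q V W

H: root
Z: right child of H (depth 1)
E: left child of H (depth 1)
R: left child of Z (depth 2)
Y: right child of R (depth 3)
V: left child of Y (depth 4)
N: left child of R (depth 3)
W: right child of V (depth 5)
Q: right child of N (depth 4)
K: left child of N (depth 4)
G: right child of E (depth 2)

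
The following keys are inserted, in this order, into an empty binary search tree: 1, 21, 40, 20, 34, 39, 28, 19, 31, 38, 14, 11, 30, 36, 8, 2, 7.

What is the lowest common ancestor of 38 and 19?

Insert 1: tree is empty, so 1 becomes the root.
Insert 21: 21 > 1 → go right. Place as right child of 1.
Insert 40: 40 > 1 → go right; 40 > 21 → go right. Place as right child of 21.
Insert 20: 20 > 1 → go right; 20 < 21 → go left. Place as left child of 21.
Insert 34: 34 > 1 → go right; 34 > 21 → go right; 34 < 40 → go left. Place as left child of 40.
Insert 39: 39 > 1 → go right; 39 > 21 → go right; 39 < 40 → go left; 39 > 34 → go right. Place as right child of 34.
Insert 28: 28 > 1 → go right; 28 > 21 → go right; 28 < 40 → go left; 28 < 34 → go left. Place as left child of 34.
Insert 19: 19 > 1 → go right; 19 < 21 → go left; 19 < 20 → go left. Place as left child of 20.
Insert 31: 31 > 1 → go right; 31 > 21 → go right; 31 < 40 → go left; 31 < 34 → go left; 31 > 28 → go right. Place as right child of 28.
Insert 38: 38 > 1 → go right; 38 > 21 → go right; 38 < 40 → go left; 38 > 34 → go right; 38 < 39 → go left. Place as left child of 39.
Insert 14: 14 > 1 → go right; 14 < 21 → go left; 14 < 20 → go left; 14 < 19 → go left. Place as left child of 19.
Insert 11: 11 > 1 → go right; 11 < 21 → go left; 11 < 20 → go left; 11 < 19 → go left; 11 < 14 → go left. Place as left child of 14.
Insert 30: 30 > 1 → go right; 30 > 21 → go right; 30 < 40 → go left; 30 < 34 → go left; 30 > 28 → go right; 30 < 31 → go left. Place as left child of 31.
Insert 36: 36 > 1 → go right; 36 > 21 → go right; 36 < 40 → go left; 36 > 34 → go right; 36 < 39 → go left; 36 < 38 → go left. Place as left child of 38.
Insert 8: 8 > 1 → go right; 8 < 21 → go left; 8 < 20 → go left; 8 < 19 → go left; 8 < 14 → go left; 8 < 11 → go left. Place as left child of 11.
Insert 2: 2 > 1 → go right; 2 < 21 → go left; 2 < 20 → go left; 2 < 19 → go left; 2 < 14 → go left; 2 < 11 → go left; 2 < 8 → go left. Place as left child of 8.
Insert 7: 7 > 1 → go right; 7 < 21 → go left; 7 < 20 → go left; 7 < 19 → go left; 7 < 14 → go left; 7 < 11 → go left; 7 < 8 → go left; 7 > 2 → go right. Place as right child of 2.

Path to 38: 1 → 21 → 40 → 34 → 39 → 38
Path to 19: 1 → 21 → 20 → 19
The paths share a prefix ending at 21, then split left and right.

21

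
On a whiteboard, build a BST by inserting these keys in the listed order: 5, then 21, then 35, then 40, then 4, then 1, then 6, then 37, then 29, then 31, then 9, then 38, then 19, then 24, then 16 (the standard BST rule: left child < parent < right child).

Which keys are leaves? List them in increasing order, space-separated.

1 16 24 31 38

Insert 5: tree is empty, so 5 becomes the root.
Insert 21: 21 > 5 → go right. Place as right child of 5.
Insert 35: 35 > 5 → go right; 35 > 21 → go right. Place as right child of 21.
Insert 40: 40 > 5 → go right; 40 > 21 → go right; 40 > 35 → go right. Place as right child of 35.
Insert 4: 4 < 5 → go left. Place as left child of 5.
Insert 1: 1 < 5 → go left; 1 < 4 → go left. Place as left child of 4.
Insert 6: 6 > 5 → go right; 6 < 21 → go left. Place as left child of 21.
Insert 37: 37 > 5 → go right; 37 > 21 → go right; 37 > 35 → go right; 37 < 40 → go left. Place as left child of 40.
Insert 29: 29 > 5 → go right; 29 > 21 → go right; 29 < 35 → go left. Place as left child of 35.
Insert 31: 31 > 5 → go right; 31 > 21 → go right; 31 < 35 → go left; 31 > 29 → go right. Place as right child of 29.
Insert 9: 9 > 5 → go right; 9 < 21 → go left; 9 > 6 → go right. Place as right child of 6.
Insert 38: 38 > 5 → go right; 38 > 21 → go right; 38 > 35 → go right; 38 < 40 → go left; 38 > 37 → go right. Place as right child of 37.
Insert 19: 19 > 5 → go right; 19 < 21 → go left; 19 > 6 → go right; 19 > 9 → go right. Place as right child of 9.
Insert 24: 24 > 5 → go right; 24 > 21 → go right; 24 < 35 → go left; 24 < 29 → go left. Place as left child of 29.
Insert 16: 16 > 5 → go right; 16 < 21 → go left; 16 > 6 → go right; 16 > 9 → go right; 16 < 19 → go left. Place as left child of 19.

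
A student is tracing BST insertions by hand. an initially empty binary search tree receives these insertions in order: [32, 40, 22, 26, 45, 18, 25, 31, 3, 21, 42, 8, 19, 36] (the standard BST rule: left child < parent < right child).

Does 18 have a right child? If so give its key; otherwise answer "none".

21

Resulting structure (node: left, right):
  32: L=22, R=40
  40: L=36, R=45
  22: L=18, R=26
  26: L=25, R=31
  45: L=42, R=–
  18: L=3, R=21
  25: L=–, R=–
  31: L=–, R=–
  3: L=–, R=8
  21: L=19, R=–
  42: L=–, R=–
  8: L=–, R=–
  19: L=–, R=–
  36: L=–, R=–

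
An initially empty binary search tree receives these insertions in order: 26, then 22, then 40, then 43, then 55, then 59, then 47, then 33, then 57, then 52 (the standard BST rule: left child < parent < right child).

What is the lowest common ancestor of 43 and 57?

43

Resulting structure (node: left, right):
  26: L=22, R=40
  22: L=–, R=–
  40: L=33, R=43
  43: L=–, R=55
  55: L=47, R=59
  59: L=57, R=–
  47: L=–, R=52
  33: L=–, R=–
  57: L=–, R=–
  52: L=–, R=–

Path to 43: 26 → 40 → 43
Path to 57: 26 → 40 → 43 → 55 → 59 → 57
43 lies on both paths and is an ancestor of the other node.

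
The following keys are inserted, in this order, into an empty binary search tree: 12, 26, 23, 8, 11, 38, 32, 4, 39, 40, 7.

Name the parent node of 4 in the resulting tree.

8

12: root
26: right child of 12 (depth 1)
23: left child of 26 (depth 2)
8: left child of 12 (depth 1)
11: right child of 8 (depth 2)
38: right child of 26 (depth 2)
32: left child of 38 (depth 3)
4: left child of 8 (depth 2)
39: right child of 38 (depth 3)
40: right child of 39 (depth 4)
7: right child of 4 (depth 3)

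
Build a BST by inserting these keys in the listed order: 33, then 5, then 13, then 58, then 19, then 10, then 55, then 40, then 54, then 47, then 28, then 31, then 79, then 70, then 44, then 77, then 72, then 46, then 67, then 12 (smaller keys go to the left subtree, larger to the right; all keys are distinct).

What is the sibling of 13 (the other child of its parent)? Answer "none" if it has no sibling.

Resulting structure (node: left, right):
  33: L=5, R=58
  5: L=–, R=13
  13: L=10, R=19
  58: L=55, R=79
  19: L=–, R=28
  10: L=–, R=12
  55: L=40, R=–
  40: L=–, R=54
  54: L=47, R=–
  47: L=44, R=–
  28: L=–, R=31
  31: L=–, R=–
  79: L=70, R=–
  70: L=67, R=77
  44: L=–, R=46
  77: L=72, R=–
  72: L=–, R=–
  46: L=–, R=–
  67: L=–, R=–
  12: L=–, R=–

13's parent is 5, which has only one child.

none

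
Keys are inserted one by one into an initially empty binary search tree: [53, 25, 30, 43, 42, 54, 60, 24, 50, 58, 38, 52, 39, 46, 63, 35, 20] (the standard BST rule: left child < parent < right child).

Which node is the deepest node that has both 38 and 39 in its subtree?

38

Insert 53: tree is empty, so 53 becomes the root.
Insert 25: 25 < 53 → go left. Place as left child of 53.
Insert 30: 30 < 53 → go left; 30 > 25 → go right. Place as right child of 25.
Insert 43: 43 < 53 → go left; 43 > 25 → go right; 43 > 30 → go right. Place as right child of 30.
Insert 42: 42 < 53 → go left; 42 > 25 → go right; 42 > 30 → go right; 42 < 43 → go left. Place as left child of 43.
Insert 54: 54 > 53 → go right. Place as right child of 53.
Insert 60: 60 > 53 → go right; 60 > 54 → go right. Place as right child of 54.
Insert 24: 24 < 53 → go left; 24 < 25 → go left. Place as left child of 25.
Insert 50: 50 < 53 → go left; 50 > 25 → go right; 50 > 30 → go right; 50 > 43 → go right. Place as right child of 43.
Insert 58: 58 > 53 → go right; 58 > 54 → go right; 58 < 60 → go left. Place as left child of 60.
Insert 38: 38 < 53 → go left; 38 > 25 → go right; 38 > 30 → go right; 38 < 43 → go left; 38 < 42 → go left. Place as left child of 42.
Insert 52: 52 < 53 → go left; 52 > 25 → go right; 52 > 30 → go right; 52 > 43 → go right; 52 > 50 → go right. Place as right child of 50.
Insert 39: 39 < 53 → go left; 39 > 25 → go right; 39 > 30 → go right; 39 < 43 → go left; 39 < 42 → go left; 39 > 38 → go right. Place as right child of 38.
Insert 46: 46 < 53 → go left; 46 > 25 → go right; 46 > 30 → go right; 46 > 43 → go right; 46 < 50 → go left. Place as left child of 50.
Insert 63: 63 > 53 → go right; 63 > 54 → go right; 63 > 60 → go right. Place as right child of 60.
Insert 35: 35 < 53 → go left; 35 > 25 → go right; 35 > 30 → go right; 35 < 43 → go left; 35 < 42 → go left; 35 < 38 → go left. Place as left child of 38.
Insert 20: 20 < 53 → go left; 20 < 25 → go left; 20 < 24 → go left. Place as left child of 24.

Path to 38: 53 → 25 → 30 → 43 → 42 → 38
Path to 39: 53 → 25 → 30 → 43 → 42 → 38 → 39
38 lies on both paths and is an ancestor of the other node.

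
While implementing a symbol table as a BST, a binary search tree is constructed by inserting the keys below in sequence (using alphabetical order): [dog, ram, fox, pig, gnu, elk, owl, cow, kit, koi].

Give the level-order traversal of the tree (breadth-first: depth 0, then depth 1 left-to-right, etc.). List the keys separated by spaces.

Resulting structure (node: left, right):
  dog: L=cow, R=ram
  ram: L=fox, R=–
  fox: L=elk, R=pig
  pig: L=gnu, R=–
  gnu: L=–, R=owl
  elk: L=–, R=–
  owl: L=kit, R=–
  cow: L=–, R=–
  kit: L=–, R=koi
  koi: L=–, R=–

dog cow ram fox elk pig gnu owl kit koi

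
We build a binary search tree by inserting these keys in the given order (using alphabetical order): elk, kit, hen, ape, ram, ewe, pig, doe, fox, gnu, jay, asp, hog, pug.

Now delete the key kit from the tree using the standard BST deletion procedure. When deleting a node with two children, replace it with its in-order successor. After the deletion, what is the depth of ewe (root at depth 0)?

Resulting structure (node: left, right):
  elk: L=ape, R=kit
  kit: L=hen, R=ram
  hen: L=ewe, R=jay
  ape: L=–, R=doe
  ram: L=pig, R=–
  ewe: L=–, R=fox
  pig: L=–, R=pug
  doe: L=asp, R=–
  fox: L=–, R=gnu
  gnu: L=–, R=–
  jay: L=hog, R=–
  asp: L=–, R=–
  hog: L=–, R=–
  pug: L=–, R=–

Delete kit (two children — replace with in-order successor).
After deletion, path to ewe: elk → pig → hen → ewe.

3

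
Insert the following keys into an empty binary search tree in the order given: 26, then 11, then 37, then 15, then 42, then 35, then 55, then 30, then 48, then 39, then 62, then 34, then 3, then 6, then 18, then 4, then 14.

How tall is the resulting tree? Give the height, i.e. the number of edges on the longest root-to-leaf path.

Resulting structure (node: left, right):
  26: L=11, R=37
  11: L=3, R=15
  37: L=35, R=42
  15: L=14, R=18
  42: L=39, R=55
  35: L=30, R=–
  55: L=48, R=62
  30: L=–, R=34
  48: L=–, R=–
  39: L=–, R=–
  62: L=–, R=–
  34: L=–, R=–
  3: L=–, R=6
  6: L=4, R=–
  18: L=–, R=–
  4: L=–, R=–
  14: L=–, R=–

The deepest node is 48 at depth 4.

4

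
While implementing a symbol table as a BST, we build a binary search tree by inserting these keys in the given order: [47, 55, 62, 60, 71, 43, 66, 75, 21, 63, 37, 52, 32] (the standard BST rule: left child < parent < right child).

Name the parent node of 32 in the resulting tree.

Resulting structure (node: left, right):
  47: L=43, R=55
  55: L=52, R=62
  62: L=60, R=71
  60: L=–, R=–
  71: L=66, R=75
  43: L=21, R=–
  66: L=63, R=–
  75: L=–, R=–
  21: L=–, R=37
  63: L=–, R=–
  37: L=32, R=–
  52: L=–, R=–
  32: L=–, R=–

37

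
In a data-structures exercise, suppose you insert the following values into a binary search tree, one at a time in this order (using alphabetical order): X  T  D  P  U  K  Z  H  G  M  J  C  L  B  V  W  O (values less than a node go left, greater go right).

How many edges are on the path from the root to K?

Resulting structure (node: left, right):
  X: L=T, R=Z
  T: L=D, R=U
  D: L=C, R=P
  P: L=K, R=–
  U: L=–, R=V
  K: L=H, R=M
  Z: L=–, R=–
  H: L=G, R=J
  G: L=–, R=–
  M: L=L, R=O
  J: L=–, R=–
  C: L=B, R=–
  L: L=–, R=–
  B: L=–, R=–
  V: L=–, R=W
  W: L=–, R=–
  O: L=–, R=–

Path to K: X → T → D → P → K, which is 4 edges.

4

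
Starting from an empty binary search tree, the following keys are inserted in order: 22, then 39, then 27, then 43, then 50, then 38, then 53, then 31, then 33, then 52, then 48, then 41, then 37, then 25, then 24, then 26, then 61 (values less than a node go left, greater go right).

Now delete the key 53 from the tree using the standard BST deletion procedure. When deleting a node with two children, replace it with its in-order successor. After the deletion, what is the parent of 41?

Insert 22: tree is empty, so 22 becomes the root.
Insert 39: 39 > 22 → go right. Place as right child of 22.
Insert 27: 27 > 22 → go right; 27 < 39 → go left. Place as left child of 39.
Insert 43: 43 > 22 → go right; 43 > 39 → go right. Place as right child of 39.
Insert 50: 50 > 22 → go right; 50 > 39 → go right; 50 > 43 → go right. Place as right child of 43.
Insert 38: 38 > 22 → go right; 38 < 39 → go left; 38 > 27 → go right. Place as right child of 27.
Insert 53: 53 > 22 → go right; 53 > 39 → go right; 53 > 43 → go right; 53 > 50 → go right. Place as right child of 50.
Insert 31: 31 > 22 → go right; 31 < 39 → go left; 31 > 27 → go right; 31 < 38 → go left. Place as left child of 38.
Insert 33: 33 > 22 → go right; 33 < 39 → go left; 33 > 27 → go right; 33 < 38 → go left; 33 > 31 → go right. Place as right child of 31.
Insert 52: 52 > 22 → go right; 52 > 39 → go right; 52 > 43 → go right; 52 > 50 → go right; 52 < 53 → go left. Place as left child of 53.
Insert 48: 48 > 22 → go right; 48 > 39 → go right; 48 > 43 → go right; 48 < 50 → go left. Place as left child of 50.
Insert 41: 41 > 22 → go right; 41 > 39 → go right; 41 < 43 → go left. Place as left child of 43.
Insert 37: 37 > 22 → go right; 37 < 39 → go left; 37 > 27 → go right; 37 < 38 → go left; 37 > 31 → go right; 37 > 33 → go right. Place as right child of 33.
Insert 25: 25 > 22 → go right; 25 < 39 → go left; 25 < 27 → go left. Place as left child of 27.
Insert 24: 24 > 22 → go right; 24 < 39 → go left; 24 < 27 → go left; 24 < 25 → go left. Place as left child of 25.
Insert 26: 26 > 22 → go right; 26 < 39 → go left; 26 < 27 → go left; 26 > 25 → go right. Place as right child of 25.
Insert 61: 61 > 22 → go right; 61 > 39 → go right; 61 > 43 → go right; 61 > 50 → go right; 61 > 53 → go right. Place as right child of 53.

Delete 53 (two children — replace with in-order successor).
After deletion, 41's parent is 43.

43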